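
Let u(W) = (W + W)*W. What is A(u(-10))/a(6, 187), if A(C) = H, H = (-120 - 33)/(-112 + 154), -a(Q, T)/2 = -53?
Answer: -51/1484 ≈ -0.034367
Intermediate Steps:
a(Q, T) = 106 (a(Q, T) = -2*(-53) = 106)
H = -51/14 (H = -153/42 = -153*1/42 = -51/14 ≈ -3.6429)
u(W) = 2*W**2 (u(W) = (2*W)*W = 2*W**2)
A(C) = -51/14
A(u(-10))/a(6, 187) = -51/14/106 = -51/14*1/106 = -51/1484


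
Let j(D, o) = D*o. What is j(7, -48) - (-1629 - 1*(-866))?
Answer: 427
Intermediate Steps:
j(7, -48) - (-1629 - 1*(-866)) = 7*(-48) - (-1629 - 1*(-866)) = -336 - (-1629 + 866) = -336 - 1*(-763) = -336 + 763 = 427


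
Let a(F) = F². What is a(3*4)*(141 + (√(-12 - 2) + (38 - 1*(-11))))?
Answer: 27360 + 144*I*√14 ≈ 27360.0 + 538.8*I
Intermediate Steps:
a(3*4)*(141 + (√(-12 - 2) + (38 - 1*(-11)))) = (3*4)²*(141 + (√(-12 - 2) + (38 - 1*(-11)))) = 12²*(141 + (√(-14) + (38 + 11))) = 144*(141 + (I*√14 + 49)) = 144*(141 + (49 + I*√14)) = 144*(190 + I*√14) = 27360 + 144*I*√14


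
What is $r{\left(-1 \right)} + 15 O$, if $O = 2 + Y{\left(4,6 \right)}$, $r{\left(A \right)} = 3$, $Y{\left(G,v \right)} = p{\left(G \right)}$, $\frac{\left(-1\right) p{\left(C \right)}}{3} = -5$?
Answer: $258$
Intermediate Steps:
$p{\left(C \right)} = 15$ ($p{\left(C \right)} = \left(-3\right) \left(-5\right) = 15$)
$Y{\left(G,v \right)} = 15$
$O = 17$ ($O = 2 + 15 = 17$)
$r{\left(-1 \right)} + 15 O = 3 + 15 \cdot 17 = 3 + 255 = 258$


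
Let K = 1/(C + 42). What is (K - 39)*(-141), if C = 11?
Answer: 291306/53 ≈ 5496.3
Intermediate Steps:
K = 1/53 (K = 1/(11 + 42) = 1/53 ≈ 0.018868)
(K - 39)*(-141) = (1/53 - 39)*(-141) = -2066/53*(-141) = 291306/53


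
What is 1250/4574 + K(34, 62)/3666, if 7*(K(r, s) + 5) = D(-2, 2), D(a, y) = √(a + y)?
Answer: 2279815/8384142 ≈ 0.27192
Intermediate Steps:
K(r, s) = -5 (K(r, s) = -5 + √(-2 + 2)/7 = -5 + √0/7 = -5 + (⅐)*0 = -5 + 0 = -5)
1250/4574 + K(34, 62)/3666 = 1250/4574 - 5/3666 = 1250*(1/4574) - 5*1/3666 = 625/2287 - 5/3666 = 2279815/8384142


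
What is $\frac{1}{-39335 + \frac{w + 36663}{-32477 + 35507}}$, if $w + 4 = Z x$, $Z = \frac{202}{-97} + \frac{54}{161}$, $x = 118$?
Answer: $- \frac{47319510}{1860743641759} \approx -2.543 \cdot 10^{-5}$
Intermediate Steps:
$Z = - \frac{27284}{15617}$ ($Z = 202 \left(- \frac{1}{97}\right) + 54 \cdot \frac{1}{161} = - \frac{202}{97} + \frac{54}{161} = - \frac{27284}{15617} \approx -1.7471$)
$w = - \frac{3281980}{15617}$ ($w = -4 - \frac{3219512}{15617} = - \frac{3281980}{15617} \approx -210.15$)
$\frac{1}{-39335 + \frac{w + 36663}{-32477 + 35507}} = \frac{1}{-39335 + \frac{- \frac{3281980}{15617} + 36663}{-32477 + 35507}} = \frac{1}{-39335 + \frac{569284091}{15617 \cdot 3030}} = \frac{1}{-39335 + \frac{569284091}{15617} \cdot \frac{1}{3030}} = \frac{1}{-39335 + \frac{569284091}{47319510}} = \frac{1}{- \frac{1860743641759}{47319510}} = - \frac{47319510}{1860743641759}$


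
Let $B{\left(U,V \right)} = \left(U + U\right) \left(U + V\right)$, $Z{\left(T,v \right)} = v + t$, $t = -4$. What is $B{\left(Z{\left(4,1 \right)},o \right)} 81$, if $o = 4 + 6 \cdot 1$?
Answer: $-3402$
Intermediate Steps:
$o = 10$ ($o = 4 + 6 = 10$)
$Z{\left(T,v \right)} = -4 + v$ ($Z{\left(T,v \right)} = v - 4 = -4 + v$)
$B{\left(U,V \right)} = 2 U \left(U + V\right)$
$B{\left(Z{\left(4,1 \right)},o \right)} 81 = 2 \left(-4 + 1\right) \left(\left(-4 + 1\right) + 10\right) 81 = 2 \left(-3\right) \left(-3 + 10\right) 81 = 2 \left(-3\right) 7 \cdot 81 = \left(-42\right) 81 = -3402$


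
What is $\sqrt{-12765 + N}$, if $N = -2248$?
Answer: $i \sqrt{15013} \approx 122.53 i$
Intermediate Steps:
$\sqrt{-12765 + N} = \sqrt{-12765 - 2248} = \sqrt{-15013} = i \sqrt{15013}$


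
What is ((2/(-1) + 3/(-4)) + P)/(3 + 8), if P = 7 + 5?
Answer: 37/44 ≈ 0.84091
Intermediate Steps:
P = 12
((2/(-1) + 3/(-4)) + P)/(3 + 8) = ((2/(-1) + 3/(-4)) + 12)/(3 + 8) = ((2*(-1) + 3*(-¼)) + 12)/11 = ((-2 - ¾) + 12)*(1/11) = (-11/4 + 12)*(1/11) = (37/4)*(1/11) = 37/44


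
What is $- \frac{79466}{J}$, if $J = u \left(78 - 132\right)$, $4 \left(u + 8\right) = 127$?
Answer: $\frac{158932}{2565} \approx 61.962$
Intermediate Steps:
$u = \frac{95}{4}$ ($u = -8 + \frac{1}{4} \cdot 127 = -8 + \frac{127}{4} = \frac{95}{4} \approx 23.75$)
$J = - \frac{2565}{2}$ ($J = \frac{95 \left(78 - 132\right)}{4} = \frac{95}{4} \left(-54\right) = - \frac{2565}{2} \approx -1282.5$)
$- \frac{79466}{J} = - \frac{79466}{- \frac{2565}{2}} = \left(-79466\right) \left(- \frac{2}{2565}\right) = \frac{158932}{2565}$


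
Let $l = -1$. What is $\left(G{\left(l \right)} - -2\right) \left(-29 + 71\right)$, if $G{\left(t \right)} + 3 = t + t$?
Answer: $-126$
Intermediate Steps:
$G{\left(t \right)} = -3 + 2 t$ ($G{\left(t \right)} = -3 + \left(t + t\right) = -3 + 2 t$)
$\left(G{\left(l \right)} - -2\right) \left(-29 + 71\right) = \left(\left(-3 + 2 \left(-1\right)\right) - -2\right) \left(-29 + 71\right) = \left(\left(-3 - 2\right) + 2\right) 42 = \left(-5 + 2\right) 42 = \left(-3\right) 42 = -126$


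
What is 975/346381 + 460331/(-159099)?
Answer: -159294790586/55108870719 ≈ -2.8905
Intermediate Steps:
975/346381 + 460331/(-159099) = 975*(1/346381) + 460331*(-1/159099) = 975/346381 - 460331/159099 = -159294790586/55108870719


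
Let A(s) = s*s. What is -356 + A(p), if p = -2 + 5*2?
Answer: -292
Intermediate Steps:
p = 8 (p = -2 + 10 = 8)
A(s) = s²
-356 + A(p) = -356 + 8² = -356 + 64 = -292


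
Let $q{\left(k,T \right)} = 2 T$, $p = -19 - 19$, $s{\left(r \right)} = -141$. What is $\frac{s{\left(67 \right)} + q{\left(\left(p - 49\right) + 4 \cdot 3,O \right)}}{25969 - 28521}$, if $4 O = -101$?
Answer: $\frac{383}{5104} \approx 0.075039$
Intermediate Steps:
$O = - \frac{101}{4}$ ($O = \frac{1}{4} \left(-101\right) = - \frac{101}{4} \approx -25.25$)
$p = -38$
$\frac{s{\left(67 \right)} + q{\left(\left(p - 49\right) + 4 \cdot 3,O \right)}}{25969 - 28521} = \frac{-141 + 2 \left(- \frac{101}{4}\right)}{25969 - 28521} = \frac{-141 - \frac{101}{2}}{-2552} = \left(- \frac{383}{2}\right) \left(- \frac{1}{2552}\right) = \frac{383}{5104}$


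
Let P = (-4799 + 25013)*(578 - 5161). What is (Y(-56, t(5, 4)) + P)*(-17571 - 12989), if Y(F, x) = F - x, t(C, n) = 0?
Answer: 2831103398080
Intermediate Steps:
P = -92640762 (P = 20214*(-4583) = -92640762)
(Y(-56, t(5, 4)) + P)*(-17571 - 12989) = ((-56 - 1*0) - 92640762)*(-17571 - 12989) = ((-56 + 0) - 92640762)*(-30560) = (-56 - 92640762)*(-30560) = -92640818*(-30560) = 2831103398080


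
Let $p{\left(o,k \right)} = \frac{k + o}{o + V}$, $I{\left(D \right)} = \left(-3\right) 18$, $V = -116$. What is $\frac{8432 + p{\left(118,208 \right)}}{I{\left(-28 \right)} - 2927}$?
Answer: $- \frac{8595}{2981} \approx -2.8833$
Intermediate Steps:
$I{\left(D \right)} = -54$
$p{\left(o,k \right)} = \frac{k + o}{-116 + o}$ ($p{\left(o,k \right)} = \frac{k + o}{o - 116} = \frac{k + o}{-116 + o}$)
$\frac{8432 + p{\left(118,208 \right)}}{I{\left(-28 \right)} - 2927} = \frac{8432 + \frac{208 + 118}{-116 + 118}}{-54 - 2927} = \frac{8432 + \frac{1}{2} \cdot 326}{-2981} = \left(8432 + \frac{1}{2} \cdot 326\right) \left(- \frac{1}{2981}\right) = \left(8432 + 163\right) \left(- \frac{1}{2981}\right) = 8595 \left(- \frac{1}{2981}\right) = - \frac{8595}{2981}$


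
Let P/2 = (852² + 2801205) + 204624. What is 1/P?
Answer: 1/7463466 ≈ 1.3399e-7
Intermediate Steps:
P = 7463466 (P = 2*((852² + 2801205) + 204624) = 2*((725904 + 2801205) + 204624) = 2*(3527109 + 204624) = 2*3731733 = 7463466)
1/P = 1/7463466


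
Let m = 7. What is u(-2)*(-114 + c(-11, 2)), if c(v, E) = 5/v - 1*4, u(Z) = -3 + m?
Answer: -5212/11 ≈ -473.82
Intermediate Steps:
u(Z) = 4 (u(Z) = -3 + 7 = 4)
c(v, E) = -4 + 5/v (c(v, E) = 5/v - 4 = -4 + 5/v)
u(-2)*(-114 + c(-11, 2)) = 4*(-114 + (-4 + 5/(-11))) = 4*(-114 + (-4 + 5*(-1/11))) = 4*(-114 + (-4 - 5/11)) = 4*(-114 - 49/11) = 4*(-1303/11) = -5212/11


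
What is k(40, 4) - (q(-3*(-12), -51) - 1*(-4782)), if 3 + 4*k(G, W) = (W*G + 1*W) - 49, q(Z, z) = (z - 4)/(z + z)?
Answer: -484963/102 ≈ -4754.5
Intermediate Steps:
q(Z, z) = (-4 + z)/(2*z) (q(Z, z) = (-4 + z)/((2*z)) = (-4 + z)*(1/(2*z)) = (-4 + z)/(2*z))
k(G, W) = -13 + W/4 + G*W/4 (k(G, W) = -¾ + ((W*G + 1*W) - 49)/4 = -¾ + ((G*W + W) - 49)/4 = -¾ + ((W + G*W) - 49)/4 = -¾ + (-49 + W + G*W)/4 = -¾ + (-49/4 + W/4 + G*W/4) = -13 + W/4 + G*W/4)
k(40, 4) - (q(-3*(-12), -51) - 1*(-4782)) = (-13 + (¼)*4 + (¼)*40*4) - ((½)*(-4 - 51)/(-51) - 1*(-4782)) = (-13 + 1 + 40) - ((½)*(-1/51)*(-55) + 4782) = 28 - (55/102 + 4782) = 28 - 1*487819/102 = 28 - 487819/102 = -484963/102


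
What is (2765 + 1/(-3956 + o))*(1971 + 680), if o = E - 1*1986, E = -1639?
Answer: 55568841064/7581 ≈ 7.3300e+6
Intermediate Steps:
o = -3625 (o = -1639 - 1*1986 = -1639 - 1986 = -3625)
(2765 + 1/(-3956 + o))*(1971 + 680) = (2765 + 1/(-3956 - 3625))*(1971 + 680) = (2765 + 1/(-7581))*2651 = (2765 - 1/7581)*2651 = (20961464/7581)*2651 = 55568841064/7581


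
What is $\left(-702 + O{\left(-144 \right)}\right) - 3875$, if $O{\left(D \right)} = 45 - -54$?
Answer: $-4478$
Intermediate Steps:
$O{\left(D \right)} = 99$ ($O{\left(D \right)} = 45 + 54 = 99$)
$\left(-702 + O{\left(-144 \right)}\right) - 3875 = \left(-702 + 99\right) - 3875 = -603 - 3875 = -4478$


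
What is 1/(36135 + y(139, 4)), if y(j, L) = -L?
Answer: 1/36131 ≈ 2.7677e-5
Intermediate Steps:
1/(36135 + y(139, 4)) = 1/(36135 - 1*4) = 1/(36135 - 4) = 1/36131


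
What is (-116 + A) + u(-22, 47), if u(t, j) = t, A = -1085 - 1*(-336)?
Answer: -887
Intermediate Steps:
A = -749 (A = -1085 + 336 = -749)
(-116 + A) + u(-22, 47) = (-116 - 749) - 22 = -865 - 22 = -887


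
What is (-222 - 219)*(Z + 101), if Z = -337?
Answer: 104076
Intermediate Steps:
(-222 - 219)*(Z + 101) = (-222 - 219)*(-337 + 101) = -441*(-236) = 104076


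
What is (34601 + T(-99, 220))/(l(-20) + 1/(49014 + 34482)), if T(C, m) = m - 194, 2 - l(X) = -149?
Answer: 2891215992/12607897 ≈ 229.32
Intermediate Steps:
l(X) = 151 (l(X) = 2 - 1*(-149) = 2 + 149 = 151)
T(C, m) = -194 + m
(34601 + T(-99, 220))/(l(-20) + 1/(49014 + 34482)) = (34601 + (-194 + 220))/(151 + 1/(49014 + 34482)) = (34601 + 26)/(151 + 1/83496) = 34627/(151 + 1/83496) = 34627/(12607897/83496) = 34627*(83496/12607897) = 2891215992/12607897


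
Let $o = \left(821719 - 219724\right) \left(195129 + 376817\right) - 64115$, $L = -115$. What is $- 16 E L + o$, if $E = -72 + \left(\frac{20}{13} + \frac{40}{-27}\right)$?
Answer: $\frac{120852260958725}{351} \approx 3.4431 \cdot 10^{11}$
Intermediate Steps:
$o = 344308568155$ ($o = 601995 \cdot 571946 - 64115 = 344308632270 - 64115 = 344308568155$)
$E = - \frac{25252}{351}$ ($E = -72 + \left(20 \cdot \frac{1}{13} + 40 \left(- \frac{1}{27}\right)\right) = -72 + \left(\frac{20}{13} - \frac{40}{27}\right) = -72 + \frac{20}{351} = - \frac{25252}{351} \approx -71.943$)
$- 16 E L + o = \left(-16\right) \left(- \frac{25252}{351}\right) \left(-115\right) + 344308568155 = \frac{404032}{351} \left(-115\right) + 344308568155 = - \frac{46463680}{351} + 344308568155 = \frac{120852260958725}{351}$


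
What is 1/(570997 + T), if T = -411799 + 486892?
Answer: 1/646090 ≈ 1.5478e-6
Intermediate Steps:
T = 75093
1/(570997 + T) = 1/(570997 + 75093) = 1/646090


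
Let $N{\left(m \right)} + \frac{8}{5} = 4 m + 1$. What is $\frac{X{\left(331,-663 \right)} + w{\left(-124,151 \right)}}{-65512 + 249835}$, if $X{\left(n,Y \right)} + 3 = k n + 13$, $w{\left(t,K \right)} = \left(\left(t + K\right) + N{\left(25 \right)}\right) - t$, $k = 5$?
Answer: $\frac{9577}{921615} \approx 0.010392$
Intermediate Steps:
$N{\left(m \right)} = - \frac{3}{5} + 4 m$ ($N{\left(m \right)} = - \frac{8}{5} + \left(4 m + 1\right) = - \frac{8}{5} + \left(1 + 4 m\right) = - \frac{3}{5} + 4 m$)
$w{\left(t,K \right)} = \frac{497}{5} + K$ ($w{\left(t,K \right)} = \left(\left(t + K\right) + \left(- \frac{3}{5} + 4 \cdot 25\right)\right) - t = \left(\left(K + t\right) + \left(- \frac{3}{5} + 100\right)\right) - t = \left(\left(K + t\right) + \frac{497}{5}\right) - t = \left(\frac{497}{5} + K + t\right) - t = \frac{497}{5} + K$)
$X{\left(n,Y \right)} = 10 + 5 n$ ($X{\left(n,Y \right)} = -3 + \left(5 n + 13\right) = -3 + \left(13 + 5 n\right) = 10 + 5 n$)
$\frac{X{\left(331,-663 \right)} + w{\left(-124,151 \right)}}{-65512 + 249835} = \frac{\left(10 + 5 \cdot 331\right) + \left(\frac{497}{5} + 151\right)}{-65512 + 249835} = \frac{\left(10 + 1655\right) + \frac{1252}{5}}{184323} = \left(1665 + \frac{1252}{5}\right) \frac{1}{184323} = \frac{9577}{5} \cdot \frac{1}{184323} = \frac{9577}{921615}$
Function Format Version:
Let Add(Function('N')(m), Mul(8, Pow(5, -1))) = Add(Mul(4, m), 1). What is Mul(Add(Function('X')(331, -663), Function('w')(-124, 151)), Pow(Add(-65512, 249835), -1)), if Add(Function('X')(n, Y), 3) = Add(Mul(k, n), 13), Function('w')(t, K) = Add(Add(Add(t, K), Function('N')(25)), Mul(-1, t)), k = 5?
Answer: Rational(9577, 921615) ≈ 0.010392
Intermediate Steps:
Function('N')(m) = Add(Rational(-3, 5), Mul(4, m)) (Function('N')(m) = Add(Rational(-8, 5), Add(Mul(4, m), 1)) = Add(Rational(-8, 5), Add(1, Mul(4, m))) = Add(Rational(-3, 5), Mul(4, m)))
Function('w')(t, K) = Add(Rational(497, 5), K) (Function('w')(t, K) = Add(Add(Add(t, K), Add(Rational(-3, 5), Mul(4, 25))), Mul(-1, t)) = Add(Add(Add(K, t), Add(Rational(-3, 5), 100)), Mul(-1, t)) = Add(Add(Add(K, t), Rational(497, 5)), Mul(-1, t)) = Add(Add(Rational(497, 5), K, t), Mul(-1, t)) = Add(Rational(497, 5), K))
Function('X')(n, Y) = Add(10, Mul(5, n)) (Function('X')(n, Y) = Add(-3, Add(Mul(5, n), 13)) = Add(-3, Add(13, Mul(5, n))) = Add(10, Mul(5, n)))
Mul(Add(Function('X')(331, -663), Function('w')(-124, 151)), Pow(Add(-65512, 249835), -1)) = Mul(Add(Add(10, Mul(5, 331)), Add(Rational(497, 5), 151)), Pow(Add(-65512, 249835), -1)) = Mul(Add(Add(10, 1655), Rational(1252, 5)), Pow(184323, -1)) = Mul(Add(1665, Rational(1252, 5)), Rational(1, 184323)) = Mul(Rational(9577, 5), Rational(1, 184323)) = Rational(9577, 921615)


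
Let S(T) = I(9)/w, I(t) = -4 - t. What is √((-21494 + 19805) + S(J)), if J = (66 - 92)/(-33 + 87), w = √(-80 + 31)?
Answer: √(-82761 + 91*I)/7 ≈ 0.022594 + 41.097*I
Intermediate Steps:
w = 7*I (w = √(-49) = 7*I ≈ 7.0*I)
J = -13/27 (J = -26/54 = -26*1/54 = -13/27 ≈ -0.48148)
S(T) = 13*I/7 (S(T) = (-4 - 1*9)/((7*I)) = (-4 - 9)*(-I/7) = -(-13)*I/7 = 13*I/7)
√((-21494 + 19805) + S(J)) = √((-21494 + 19805) + 13*I/7) = √(-1689 + 13*I/7)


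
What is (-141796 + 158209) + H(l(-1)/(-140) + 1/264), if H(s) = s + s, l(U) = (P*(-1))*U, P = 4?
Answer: 75827831/4620 ≈ 16413.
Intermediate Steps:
l(U) = -4*U (l(U) = (4*(-1))*U = -4*U)
H(s) = 2*s
(-141796 + 158209) + H(l(-1)/(-140) + 1/264) = (-141796 + 158209) + 2*(-4*(-1)/(-140) + 1/264) = 16413 + 2*(4*(-1/140) + 1*(1/264)) = 16413 + 2*(-1/35 + 1/264) = 16413 + 2*(-229/9240) = 16413 - 229/4620 = 75827831/4620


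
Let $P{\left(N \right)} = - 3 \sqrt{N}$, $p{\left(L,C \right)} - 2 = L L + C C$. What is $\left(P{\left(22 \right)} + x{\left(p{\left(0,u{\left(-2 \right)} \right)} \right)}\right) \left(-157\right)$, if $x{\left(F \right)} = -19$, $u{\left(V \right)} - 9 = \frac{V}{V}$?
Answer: $2983 + 471 \sqrt{22} \approx 5192.2$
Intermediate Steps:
$u{\left(V \right)} = 10$ ($u{\left(V \right)} = 9 + \frac{V}{V} = 9 + 1 = 10$)
$p{\left(L,C \right)} = 2 + C^{2} + L^{2}$ ($p{\left(L,C \right)} = 2 + \left(L L + C C\right) = 2 + \left(L^{2} + C^{2}\right) = 2 + \left(C^{2} + L^{2}\right) = 2 + C^{2} + L^{2}$)
$\left(P{\left(22 \right)} + x{\left(p{\left(0,u{\left(-2 \right)} \right)} \right)}\right) \left(-157\right) = \left(- 3 \sqrt{22} - 19\right) \left(-157\right) = \left(-19 - 3 \sqrt{22}\right) \left(-157\right) = 2983 + 471 \sqrt{22}$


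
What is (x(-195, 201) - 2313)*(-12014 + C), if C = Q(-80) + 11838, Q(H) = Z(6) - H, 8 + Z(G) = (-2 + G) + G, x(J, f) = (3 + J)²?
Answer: -3247794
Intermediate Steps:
Z(G) = -10 + 2*G (Z(G) = -8 + ((-2 + G) + G) = -8 + (-2 + 2*G) = -10 + 2*G)
Q(H) = 2 - H (Q(H) = (-10 + 2*6) - H = (-10 + 12) - H = 2 - H)
C = 11920 (C = (2 - 1*(-80)) + 11838 = (2 + 80) + 11838 = 82 + 11838 = 11920)
(x(-195, 201) - 2313)*(-12014 + C) = ((3 - 195)² - 2313)*(-12014 + 11920) = ((-192)² - 2313)*(-94) = (36864 - 2313)*(-94) = 34551*(-94) = -3247794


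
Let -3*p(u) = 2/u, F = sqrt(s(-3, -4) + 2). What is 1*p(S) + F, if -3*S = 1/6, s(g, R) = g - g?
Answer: 12 + sqrt(2) ≈ 13.414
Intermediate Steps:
s(g, R) = 0
F = sqrt(2) (F = sqrt(0 + 2) = sqrt(2) ≈ 1.4142)
S = -1/18 (S = -1/3/6 = -1/3*1/6 = -1/18 ≈ -0.055556)
p(u) = -2/(3*u)
1*p(S) + F = 1*(-2/(3*(-1/18))) + sqrt(2) = 1*(-2/3*(-18)) + sqrt(2) = 1*12 + sqrt(2) = 12 + sqrt(2)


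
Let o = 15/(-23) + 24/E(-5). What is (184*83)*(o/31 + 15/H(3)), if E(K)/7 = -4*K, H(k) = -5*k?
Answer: -16827088/1085 ≈ -15509.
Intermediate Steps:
E(K) = -28*K (E(K) = 7*(-4*K) = -28*K)
o = -387/805 (o = 15/(-23) + 24/((-28*(-5))) = 15*(-1/23) + 24/140 = -15/23 + 24*(1/140) = -15/23 + 6/35 = -387/805 ≈ -0.48075)
(184*83)*(o/31 + 15/H(3)) = (184*83)*(-387/805/31 + 15/((-5*3))) = 15272*(-387/805*1/31 + 15/(-15)) = 15272*(-387/24955 + 15*(-1/15)) = 15272*(-387/24955 - 1) = 15272*(-25342/24955) = -16827088/1085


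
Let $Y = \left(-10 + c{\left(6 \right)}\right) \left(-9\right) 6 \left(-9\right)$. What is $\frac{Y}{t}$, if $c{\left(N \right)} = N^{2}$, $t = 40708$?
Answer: $\frac{3159}{10177} \approx 0.31041$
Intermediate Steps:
$Y = 12636$ ($Y = \left(-10 + 6^{2}\right) \left(-9\right) 6 \left(-9\right) = \left(-10 + 36\right) \left(-9\right) \left(-54\right) = 26 \left(-9\right) \left(-54\right) = \left(-234\right) \left(-54\right) = 12636$)
$\frac{Y}{t} = \frac{12636}{40708} = 12636 \cdot \frac{1}{40708} = \frac{3159}{10177}$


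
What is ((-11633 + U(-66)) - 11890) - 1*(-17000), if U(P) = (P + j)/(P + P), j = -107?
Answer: -860863/132 ≈ -6521.7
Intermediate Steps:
U(P) = (-107 + P)/(2*P) (U(P) = (P - 107)/(P + P) = (-107 + P)/((2*P)) = (-107 + P)*(1/(2*P)) = (-107 + P)/(2*P))
((-11633 + U(-66)) - 11890) - 1*(-17000) = ((-11633 + (½)*(-107 - 66)/(-66)) - 11890) - 1*(-17000) = ((-11633 + (½)*(-1/66)*(-173)) - 11890) + 17000 = ((-11633 + 173/132) - 11890) + 17000 = (-1535383/132 - 11890) + 17000 = -3104863/132 + 17000 = -860863/132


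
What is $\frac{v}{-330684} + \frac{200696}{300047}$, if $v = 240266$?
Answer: $- \frac{2862068219}{49610371074} \approx -0.057691$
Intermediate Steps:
$\frac{v}{-330684} + \frac{200696}{300047} = \frac{240266}{-330684} + \frac{200696}{300047} = 240266 \left(- \frac{1}{330684}\right) + 200696 \cdot \frac{1}{300047} = - \frac{120133}{165342} + \frac{200696}{300047} = - \frac{2862068219}{49610371074}$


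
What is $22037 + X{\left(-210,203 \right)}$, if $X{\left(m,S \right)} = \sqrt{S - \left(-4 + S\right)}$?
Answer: $22039$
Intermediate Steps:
$X{\left(m,S \right)} = 2$ ($X{\left(m,S \right)} = \sqrt{4} = 2$)
$22037 + X{\left(-210,203 \right)} = 22037 + 2 = 22039$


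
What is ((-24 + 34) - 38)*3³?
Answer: -756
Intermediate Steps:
((-24 + 34) - 38)*3³ = (10 - 38)*27 = -28*27 = -756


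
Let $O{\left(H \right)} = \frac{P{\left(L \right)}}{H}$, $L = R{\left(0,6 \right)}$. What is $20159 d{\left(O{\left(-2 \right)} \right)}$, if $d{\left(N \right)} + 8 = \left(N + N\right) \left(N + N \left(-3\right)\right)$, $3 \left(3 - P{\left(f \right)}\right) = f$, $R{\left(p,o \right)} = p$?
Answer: $-342703$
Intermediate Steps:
$L = 0$
$P{\left(f \right)} = 3 - \frac{f}{3}$
$O{\left(H \right)} = \frac{3}{H}$ ($O{\left(H \right)} = \frac{3 - 0}{H} = \frac{3 + 0}{H} = \frac{3}{H}$)
$d{\left(N \right)} = -8 - 4 N^{2}$ ($d{\left(N \right)} = -8 + \left(N + N\right) \left(N + N \left(-3\right)\right) = -8 + 2 N \left(N - 3 N\right) = -8 + 2 N \left(- 2 N\right) = -8 - 4 N^{2}$)
$20159 d{\left(O{\left(-2 \right)} \right)} = 20159 \left(-8 - 4 \left(\frac{3}{-2}\right)^{2}\right) = 20159 \left(-8 - 4 \left(3 \left(- \frac{1}{2}\right)\right)^{2}\right) = 20159 \left(-8 - 4 \left(- \frac{3}{2}\right)^{2}\right) = 20159 \left(-8 - 9\right) = 20159 \left(-17\right) = -342703$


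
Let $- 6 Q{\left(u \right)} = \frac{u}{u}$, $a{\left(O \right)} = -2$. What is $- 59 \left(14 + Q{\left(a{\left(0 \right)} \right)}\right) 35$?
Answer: $- \frac{171395}{6} \approx -28566.0$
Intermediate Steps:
$Q{\left(u \right)} = - \frac{1}{6}$ ($Q{\left(u \right)} = - \frac{u \frac{1}{u}}{6} = \left(- \frac{1}{6}\right) 1 = - \frac{1}{6}$)
$- 59 \left(14 + Q{\left(a{\left(0 \right)} \right)}\right) 35 = - 59 \left(14 - \frac{1}{6}\right) 35 = \left(-59\right) \frac{83}{6} \cdot 35 = \left(- \frac{4897}{6}\right) 35 = - \frac{171395}{6}$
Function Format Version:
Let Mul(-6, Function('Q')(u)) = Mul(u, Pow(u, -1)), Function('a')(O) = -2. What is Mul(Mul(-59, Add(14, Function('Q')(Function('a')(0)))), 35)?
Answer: Rational(-171395, 6) ≈ -28566.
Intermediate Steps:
Function('Q')(u) = Rational(-1, 6) (Function('Q')(u) = Mul(Rational(-1, 6), Mul(u, Pow(u, -1))) = Mul(Rational(-1, 6), 1) = Rational(-1, 6))
Mul(Mul(-59, Add(14, Function('Q')(Function('a')(0)))), 35) = Mul(Mul(-59, Add(14, Rational(-1, 6))), 35) = Mul(Mul(-59, Rational(83, 6)), 35) = Mul(Rational(-4897, 6), 35) = Rational(-171395, 6)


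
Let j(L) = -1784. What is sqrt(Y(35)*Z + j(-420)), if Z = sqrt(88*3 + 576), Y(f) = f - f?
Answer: 2*I*sqrt(446) ≈ 42.237*I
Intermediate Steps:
Y(f) = 0
Z = 2*sqrt(210) (Z = sqrt(264 + 576) = sqrt(840) = 2*sqrt(210) ≈ 28.983)
sqrt(Y(35)*Z + j(-420)) = sqrt(0*(2*sqrt(210)) - 1784) = sqrt(0 - 1784) = sqrt(-1784) = 2*I*sqrt(446)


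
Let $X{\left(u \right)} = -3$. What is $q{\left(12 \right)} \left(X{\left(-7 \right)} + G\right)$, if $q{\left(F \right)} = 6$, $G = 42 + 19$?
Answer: $348$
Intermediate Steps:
$G = 61$
$q{\left(12 \right)} \left(X{\left(-7 \right)} + G\right) = 6 \left(-3 + 61\right) = 6 \cdot 58 = 348$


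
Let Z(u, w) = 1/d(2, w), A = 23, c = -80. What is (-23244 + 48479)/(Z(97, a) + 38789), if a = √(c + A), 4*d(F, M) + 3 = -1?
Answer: 25235/38788 ≈ 0.65059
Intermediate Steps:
d(F, M) = -1 (d(F, M) = -¾ + (¼)*(-1) = -¾ - ¼ = -1)
a = I*√57 (a = √(-80 + 23) = √(-57) = I*√57 ≈ 7.5498*I)
Z(u, w) = -1 (Z(u, w) = 1/(-1) = -1)
(-23244 + 48479)/(Z(97, a) + 38789) = (-23244 + 48479)/(-1 + 38789) = 25235/38788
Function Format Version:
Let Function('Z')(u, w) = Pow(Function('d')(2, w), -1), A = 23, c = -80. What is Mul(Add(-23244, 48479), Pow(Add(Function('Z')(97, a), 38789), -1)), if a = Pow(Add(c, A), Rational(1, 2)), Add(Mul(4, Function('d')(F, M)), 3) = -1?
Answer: Rational(25235, 38788) ≈ 0.65059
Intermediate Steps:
Function('d')(F, M) = -1 (Function('d')(F, M) = Add(Rational(-3, 4), Mul(Rational(1, 4), -1)) = Add(Rational(-3, 4), Rational(-1, 4)) = -1)
a = Mul(I, Pow(57, Rational(1, 2))) (a = Pow(Add(-80, 23), Rational(1, 2)) = Pow(-57, Rational(1, 2)) = Mul(I, Pow(57, Rational(1, 2))) ≈ Mul(7.5498, I))
Function('Z')(u, w) = -1 (Function('Z')(u, w) = Pow(-1, -1) = -1)
Mul(Add(-23244, 48479), Pow(Add(Function('Z')(97, a), 38789), -1)) = Mul(Add(-23244, 48479), Pow(Add(-1, 38789), -1)) = Mul(25235, Pow(38788, -1)) = Mul(25235, Rational(1, 38788)) = Rational(25235, 38788)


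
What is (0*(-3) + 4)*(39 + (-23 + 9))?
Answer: 100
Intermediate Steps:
(0*(-3) + 4)*(39 + (-23 + 9)) = (0 + 4)*(39 - 14) = 4*25 = 100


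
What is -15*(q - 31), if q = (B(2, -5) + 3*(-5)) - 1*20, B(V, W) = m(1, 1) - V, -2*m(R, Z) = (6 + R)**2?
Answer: 2775/2 ≈ 1387.5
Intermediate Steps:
m(R, Z) = -(6 + R)**2/2
B(V, W) = -49/2 - V (B(V, W) = -(6 + 1)**2/2 - V = -1/2*7**2 - V = -1/2*49 - V = -49/2 - V)
q = -123/2 (q = ((-49/2 - 1*2) + 3*(-5)) - 1*20 = ((-49/2 - 2) - 15) - 20 = (-53/2 - 15) - 20 = -83/2 - 20 = -123/2 ≈ -61.500)
-15*(q - 31) = -15*(-123/2 - 31) = -15*(-185/2) = 2775/2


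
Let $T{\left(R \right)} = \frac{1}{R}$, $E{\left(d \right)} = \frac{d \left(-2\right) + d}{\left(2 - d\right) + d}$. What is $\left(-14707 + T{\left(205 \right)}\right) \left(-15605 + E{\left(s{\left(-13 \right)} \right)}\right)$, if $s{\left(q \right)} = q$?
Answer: $\frac{47028447999}{205} \approx 2.2941 \cdot 10^{8}$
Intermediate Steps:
$E{\left(d \right)} = - \frac{d}{2}$ ($E{\left(d \right)} = \frac{- 2 d + d}{2} = - d \frac{1}{2} = - \frac{d}{2}$)
$\left(-14707 + T{\left(205 \right)}\right) \left(-15605 + E{\left(s{\left(-13 \right)} \right)}\right) = \left(-14707 + \frac{1}{205}\right) \left(-15605 - - \frac{13}{2}\right) = \left(-14707 + \frac{1}{205}\right) \left(-15605 + \frac{13}{2}\right) = \left(- \frac{3014934}{205}\right) \left(- \frac{31197}{2}\right) = \frac{47028447999}{205}$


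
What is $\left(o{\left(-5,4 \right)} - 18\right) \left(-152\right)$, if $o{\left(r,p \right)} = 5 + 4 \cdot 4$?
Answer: $-456$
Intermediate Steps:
$o{\left(r,p \right)} = 21$ ($o{\left(r,p \right)} = 5 + 16 = 21$)
$\left(o{\left(-5,4 \right)} - 18\right) \left(-152\right) = \left(21 - 18\right) \left(-152\right) = 3 \left(-152\right) = -456$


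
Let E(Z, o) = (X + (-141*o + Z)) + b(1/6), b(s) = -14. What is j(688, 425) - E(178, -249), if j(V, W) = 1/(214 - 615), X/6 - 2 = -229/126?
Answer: -297043177/8421 ≈ -35274.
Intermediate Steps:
X = 23/21 (X = 12 + 6*(-229/126) = 12 - 229/21 = 23/21 ≈ 1.0952)
E(Z, o) = -271/21 + Z - 141*o (E(Z, o) = (23/21 + (-141*o + Z)) - 14 = (23/21 + (Z - 141*o)) - 14 = (23/21 + Z - 141*o) - 14 = -271/21 + Z - 141*o)
j(V, W) = -1/401 (j(V, W) = 1/(-401) = -1/401)
j(688, 425) - E(178, -249) = -1/401 - (-271/21 + 178 - 141*(-249)) = -1/401 - (-271/21 + 178 + 35109) = -1/401 - 1*740756/21 = -1/401 - 740756/21 = -297043177/8421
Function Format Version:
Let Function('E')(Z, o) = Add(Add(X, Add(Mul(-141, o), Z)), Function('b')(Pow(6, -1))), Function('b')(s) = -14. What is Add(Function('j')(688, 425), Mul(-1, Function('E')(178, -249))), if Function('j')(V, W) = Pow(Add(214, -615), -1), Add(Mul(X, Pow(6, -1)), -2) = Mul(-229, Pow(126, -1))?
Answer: Rational(-297043177, 8421) ≈ -35274.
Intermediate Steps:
X = Rational(23, 21) (X = Add(12, Mul(6, Mul(-229, Pow(126, -1)))) = Add(12, Mul(6, Mul(-229, Rational(1, 126)))) = Add(12, Mul(6, Rational(-229, 126))) = Add(12, Rational(-229, 21)) = Rational(23, 21) ≈ 1.0952)
Function('E')(Z, o) = Add(Rational(-271, 21), Z, Mul(-141, o)) (Function('E')(Z, o) = Add(Add(Rational(23, 21), Add(Mul(-141, o), Z)), -14) = Add(Add(Rational(23, 21), Add(Z, Mul(-141, o))), -14) = Add(Add(Rational(23, 21), Z, Mul(-141, o)), -14) = Add(Rational(-271, 21), Z, Mul(-141, o)))
Function('j')(V, W) = Rational(-1, 401) (Function('j')(V, W) = Pow(-401, -1) = Rational(-1, 401))
Add(Function('j')(688, 425), Mul(-1, Function('E')(178, -249))) = Add(Rational(-1, 401), Mul(-1, Add(Rational(-271, 21), 178, Mul(-141, -249)))) = Add(Rational(-1, 401), Mul(-1, Add(Rational(-271, 21), 178, 35109))) = Add(Rational(-1, 401), Mul(-1, Rational(740756, 21))) = Add(Rational(-1, 401), Rational(-740756, 21)) = Rational(-297043177, 8421)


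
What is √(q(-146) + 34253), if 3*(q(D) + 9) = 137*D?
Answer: √248190/3 ≈ 166.06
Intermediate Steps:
q(D) = -9 + 137*D/3 (q(D) = -9 + (137*D)/3 = -9 + 137*D/3)
√(q(-146) + 34253) = √((-9 + (137/3)*(-146)) + 34253) = √((-9 - 20002/3) + 34253) = √(-20029/3 + 34253) = √(82730/3) = √248190/3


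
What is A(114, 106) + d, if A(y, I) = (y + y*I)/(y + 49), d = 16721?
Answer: 2737721/163 ≈ 16796.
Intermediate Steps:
A(y, I) = (y + I*y)/(49 + y)
A(114, 106) + d = 114*(1 + 106)/(49 + 114) + 16721 = 114*107/163 + 16721 = 114*(1/163)*107 + 16721 = 12198/163 + 16721 = 2737721/163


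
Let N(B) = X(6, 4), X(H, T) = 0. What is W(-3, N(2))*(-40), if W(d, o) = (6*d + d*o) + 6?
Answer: 480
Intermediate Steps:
N(B) = 0
W(d, o) = 6 + 6*d + d*o
W(-3, N(2))*(-40) = (6 + 6*(-3) - 3*0)*(-40) = (6 - 18 + 0)*(-40) = -12*(-40) = 480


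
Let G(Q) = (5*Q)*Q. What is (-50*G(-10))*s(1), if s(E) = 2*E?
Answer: -50000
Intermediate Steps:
G(Q) = 5*Q**2
(-50*G(-10))*s(1) = (-250*(-10)**2)*(2*1) = -250*100*2 = -50*500*2 = -25000*2 = -50000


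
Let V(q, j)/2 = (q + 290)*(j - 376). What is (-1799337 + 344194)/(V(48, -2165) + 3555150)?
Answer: -1455143/1837434 ≈ -0.79194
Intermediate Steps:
V(q, j) = 2*(-376 + j)*(290 + q) (V(q, j) = 2*((q + 290)*(j - 376)) = 2*((290 + q)*(-376 + j)) = 2*((-376 + j)*(290 + q)) = 2*(-376 + j)*(290 + q))
(-1799337 + 344194)/(V(48, -2165) + 3555150) = (-1799337 + 344194)/((-218080 - 752*48 + 580*(-2165) + 2*(-2165)*48) + 3555150) = -1455143/((-218080 - 36096 - 1255700 - 207840) + 3555150) = -1455143/(-1717716 + 3555150) = -1455143/1837434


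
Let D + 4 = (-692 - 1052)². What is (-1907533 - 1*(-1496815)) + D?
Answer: 2630814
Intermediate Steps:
D = 3041532 (D = -4 + (-692 - 1052)² = -4 + (-1744)² = -4 + 3041536 = 3041532)
(-1907533 - 1*(-1496815)) + D = (-1907533 - 1*(-1496815)) + 3041532 = (-1907533 + 1496815) + 3041532 = -410718 + 3041532 = 2630814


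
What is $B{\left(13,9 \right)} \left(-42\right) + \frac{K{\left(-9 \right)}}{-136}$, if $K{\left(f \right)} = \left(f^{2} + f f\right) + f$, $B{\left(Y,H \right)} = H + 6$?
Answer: $- \frac{5049}{8} \approx -631.13$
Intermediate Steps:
$B{\left(Y,H \right)} = 6 + H$
$K{\left(f \right)} = f + 2 f^{2}$ ($K{\left(f \right)} = \left(f^{2} + f^{2}\right) + f = 2 f^{2} + f = f + 2 f^{2}$)
$B{\left(13,9 \right)} \left(-42\right) + \frac{K{\left(-9 \right)}}{-136} = \left(6 + 9\right) \left(-42\right) + \frac{\left(-9\right) \left(1 + 2 \left(-9\right)\right)}{-136} = 15 \left(-42\right) + - 9 \left(1 - 18\right) \left(- \frac{1}{136}\right) = -630 + \left(-9\right) \left(-17\right) \left(- \frac{1}{136}\right) = -630 + 153 \left(- \frac{1}{136}\right) = -630 - \frac{9}{8} = - \frac{5049}{8}$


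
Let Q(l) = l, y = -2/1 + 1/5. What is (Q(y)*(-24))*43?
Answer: 9288/5 ≈ 1857.6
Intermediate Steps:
y = -9/5 (y = -2*1 + 1*(1/5) = -2 + 1/5 = -9/5 ≈ -1.8000)
(Q(y)*(-24))*43 = -9/5*(-24)*43 = (216/5)*43 = 9288/5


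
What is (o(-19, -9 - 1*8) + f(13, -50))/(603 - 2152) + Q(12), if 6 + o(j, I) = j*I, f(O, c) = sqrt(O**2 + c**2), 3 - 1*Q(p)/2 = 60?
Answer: -176903/1549 - sqrt(2669)/1549 ≈ -114.24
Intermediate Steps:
Q(p) = -114 (Q(p) = 6 - 2*60 = 6 - 120 = -114)
o(j, I) = -6 + I*j (o(j, I) = -6 + j*I = -6 + I*j)
(o(-19, -9 - 1*8) + f(13, -50))/(603 - 2152) + Q(12) = ((-6 + (-9 - 1*8)*(-19)) + sqrt(13**2 + (-50)**2))/(603 - 2152) - 114 = ((-6 + (-9 - 8)*(-19)) + sqrt(169 + 2500))/(-1549) - 114 = ((-6 - 17*(-19)) + sqrt(2669))*(-1/1549) - 114 = ((-6 + 323) + sqrt(2669))*(-1/1549) - 114 = (317 + sqrt(2669))*(-1/1549) - 114 = (-317/1549 - sqrt(2669)/1549) - 114 = -176903/1549 - sqrt(2669)/1549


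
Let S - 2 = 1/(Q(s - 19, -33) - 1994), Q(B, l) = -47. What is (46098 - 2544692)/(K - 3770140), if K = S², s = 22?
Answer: 10408345552514/15705183910779 ≈ 0.66273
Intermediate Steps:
S = 4081/2041 (S = 2 + 1/(-47 - 1994) = 2 + 1/(-2041) = 2 - 1/2041 = 4081/2041 ≈ 1.9995)
K = 16654561/4165681 (K = (4081/2041)² = 16654561/4165681 ≈ 3.9980)
(46098 - 2544692)/(K - 3770140) = (46098 - 2544692)/(16654561/4165681 - 3770140) = -2498594/(-15705183910779/4165681) = -2498594*(-4165681/15705183910779) = 10408345552514/15705183910779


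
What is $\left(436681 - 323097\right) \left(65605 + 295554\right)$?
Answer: $41021883856$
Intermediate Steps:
$\left(436681 - 323097\right) \left(65605 + 295554\right) = 113584 \cdot 361159 = 41021883856$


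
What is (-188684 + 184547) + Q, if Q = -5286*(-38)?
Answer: 196731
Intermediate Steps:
Q = 200868
(-188684 + 184547) + Q = (-188684 + 184547) + 200868 = -4137 + 200868 = 196731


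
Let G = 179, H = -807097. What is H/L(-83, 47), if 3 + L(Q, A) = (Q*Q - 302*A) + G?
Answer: 807097/7129 ≈ 113.21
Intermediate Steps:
L(Q, A) = 176 + Q**2 - 302*A (L(Q, A) = -3 + ((Q*Q - 302*A) + 179) = -3 + ((Q**2 - 302*A) + 179) = -3 + (179 + Q**2 - 302*A) = 176 + Q**2 - 302*A)
H/L(-83, 47) = -807097/(176 + (-83)**2 - 302*47) = -807097/(176 + 6889 - 14194) = -807097/(-7129) = -807097*(-1/7129) = 807097/7129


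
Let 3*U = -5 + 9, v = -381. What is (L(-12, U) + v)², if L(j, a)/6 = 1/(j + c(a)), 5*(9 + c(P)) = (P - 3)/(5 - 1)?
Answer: 9305496225/64009 ≈ 1.4538e+5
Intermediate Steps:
c(P) = -183/20 + P/20 (c(P) = -9 + ((P - 3)/(5 - 1))/5 = -9 + ((-3 + P)/4)/5 = -9 + ((-3 + P)*(¼))/5 = -9 + (-¾ + P/4)/5 = -9 + (-3/20 + P/20) = -183/20 + P/20)
U = 4/3 (U = (-5 + 9)/3 = (⅓)*4 = 4/3 ≈ 1.3333)
L(j, a) = 6/(-183/20 + j + a/20) (L(j, a) = 6/(j + (-183/20 + a/20)) = 6/(-183/20 + j + a/20))
(L(-12, U) + v)² = (120/(-183 + 4/3 + 20*(-12)) - 381)² = (120/(-183 + 4/3 - 240) - 381)² = (120/(-1265/3) - 381)² = (120*(-3/1265) - 381)² = (-72/253 - 381)² = (-96465/253)² = 9305496225/64009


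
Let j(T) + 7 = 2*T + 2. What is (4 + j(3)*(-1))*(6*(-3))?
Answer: -54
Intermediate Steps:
j(T) = -5 + 2*T (j(T) = -7 + (2*T + 2) = -7 + (2 + 2*T) = -5 + 2*T)
(4 + j(3)*(-1))*(6*(-3)) = (4 + (-5 + 2*3)*(-1))*(6*(-3)) = (4 + (-5 + 6)*(-1))*(-18) = (4 + 1*(-1))*(-18) = (4 - 1)*(-18) = 3*(-18) = -54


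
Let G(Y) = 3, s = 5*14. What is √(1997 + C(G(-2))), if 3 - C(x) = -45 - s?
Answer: 3*√235 ≈ 45.989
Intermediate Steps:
s = 70
C(x) = 118 (C(x) = 3 - (-45 - 1*70) = 3 - (-45 - 70) = 3 - 1*(-115) = 3 + 115 = 118)
√(1997 + C(G(-2))) = √(1997 + 118) = √2115 = 3*√235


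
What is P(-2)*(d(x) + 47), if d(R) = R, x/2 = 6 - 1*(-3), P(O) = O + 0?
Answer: -130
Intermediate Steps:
P(O) = O
x = 18 (x = 2*(6 - 1*(-3)) = 2*(6 + 3) = 2*9 = 18)
P(-2)*(d(x) + 47) = -2*(18 + 47) = -2*65 = -130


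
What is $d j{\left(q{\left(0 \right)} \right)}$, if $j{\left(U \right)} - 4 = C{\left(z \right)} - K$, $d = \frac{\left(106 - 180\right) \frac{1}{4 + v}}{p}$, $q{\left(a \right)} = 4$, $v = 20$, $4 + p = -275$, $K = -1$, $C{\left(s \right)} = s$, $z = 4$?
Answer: $\frac{37}{372} \approx 0.099462$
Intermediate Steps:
$p = -279$ ($p = -4 - 275 = -279$)
$d = \frac{37}{3348}$ ($d = \frac{\left(106 - 180\right) \frac{1}{4 + 20}}{-279} = - \frac{74}{24} \left(- \frac{1}{279}\right) = \left(-74\right) \frac{1}{24} \left(- \frac{1}{279}\right) = \left(- \frac{37}{12}\right) \left(- \frac{1}{279}\right) = \frac{37}{3348} \approx 0.011051$)
$j{\left(U \right)} = 9$ ($j{\left(U \right)} = 4 + \left(4 - -1\right) = 4 + \left(4 + 1\right) = 4 + 5 = 9$)
$d j{\left(q{\left(0 \right)} \right)} = \frac{37}{3348} \cdot 9 = \frac{37}{372}$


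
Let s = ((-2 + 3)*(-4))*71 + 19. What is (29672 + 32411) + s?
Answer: 61818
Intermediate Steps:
s = -265 (s = (1*(-4))*71 + 19 = -4*71 + 19 = -284 + 19 = -265)
(29672 + 32411) + s = (29672 + 32411) - 265 = 62083 - 265 = 61818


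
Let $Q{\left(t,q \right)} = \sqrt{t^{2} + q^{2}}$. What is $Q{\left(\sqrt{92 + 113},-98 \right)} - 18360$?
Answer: $-18360 + \sqrt{9809} \approx -18261.0$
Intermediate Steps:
$Q{\left(t,q \right)} = \sqrt{q^{2} + t^{2}}$
$Q{\left(\sqrt{92 + 113},-98 \right)} - 18360 = \sqrt{\left(-98\right)^{2} + \left(\sqrt{92 + 113}\right)^{2}} - 18360 = \sqrt{9604 + \left(\sqrt{205}\right)^{2}} - 18360 = \sqrt{9604 + 205} - 18360 = \sqrt{9809} - 18360 = -18360 + \sqrt{9809}$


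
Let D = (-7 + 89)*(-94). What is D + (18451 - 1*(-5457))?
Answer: 16200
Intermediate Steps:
D = -7708 (D = 82*(-94) = -7708)
D + (18451 - 1*(-5457)) = -7708 + (18451 - 1*(-5457)) = -7708 + (18451 + 5457) = -7708 + 23908 = 16200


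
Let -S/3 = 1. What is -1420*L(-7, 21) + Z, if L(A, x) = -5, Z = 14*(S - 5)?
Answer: 6988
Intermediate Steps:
S = -3 (S = -3*1 = -3)
Z = -112 (Z = 14*(-3 - 5) = 14*(-8) = -112)
-1420*L(-7, 21) + Z = -1420*(-5) - 112 = 7100 - 112 = 6988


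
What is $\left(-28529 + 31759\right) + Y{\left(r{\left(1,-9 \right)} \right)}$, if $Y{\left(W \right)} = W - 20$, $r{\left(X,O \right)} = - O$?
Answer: $3219$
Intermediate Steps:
$Y{\left(W \right)} = -20 + W$ ($Y{\left(W \right)} = W - 20 = -20 + W$)
$\left(-28529 + 31759\right) + Y{\left(r{\left(1,-9 \right)} \right)} = \left(-28529 + 31759\right) - 11 = 3230 + \left(-20 + 9\right) = 3230 - 11 = 3219$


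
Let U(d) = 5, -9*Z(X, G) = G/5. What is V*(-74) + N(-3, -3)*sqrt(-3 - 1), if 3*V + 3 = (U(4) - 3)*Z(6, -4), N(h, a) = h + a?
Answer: 9398/135 - 12*I ≈ 69.615 - 12.0*I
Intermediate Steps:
Z(X, G) = -G/45 (Z(X, G) = -G/(9*5) = -G/45)
N(h, a) = a + h
V = -127/135 (V = -1 + ((5 - 3)*(-1/45*(-4)))/3 = -1 + (2*(4/45))/3 = -1 + (1/3)*(8/45) = -1 + 8/135 = -127/135 ≈ -0.94074)
V*(-74) + N(-3, -3)*sqrt(-3 - 1) = -127/135*(-74) + (-3 - 3)*sqrt(-3 - 1) = 9398/135 - 12*I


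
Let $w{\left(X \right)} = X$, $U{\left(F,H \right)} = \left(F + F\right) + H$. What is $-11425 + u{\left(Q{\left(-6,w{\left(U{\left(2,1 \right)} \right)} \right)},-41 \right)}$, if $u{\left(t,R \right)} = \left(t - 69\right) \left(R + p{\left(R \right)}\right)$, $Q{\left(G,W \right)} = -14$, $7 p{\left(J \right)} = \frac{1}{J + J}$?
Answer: $- \frac{4604545}{574} \approx -8021.9$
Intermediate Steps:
$U{\left(F,H \right)} = H + 2 F$ ($U{\left(F,H \right)} = 2 F + H = H + 2 F$)
$p{\left(J \right)} = \frac{1}{14 J}$ ($p{\left(J \right)} = \frac{1}{7 \left(J + J\right)} = \frac{1}{7 \cdot 2 J} = \frac{\frac{1}{2} \frac{1}{J}}{7} = \frac{1}{14 J}$)
$u{\left(t,R \right)} = \left(-69 + t\right) \left(R + \frac{1}{14 R}\right)$ ($u{\left(t,R \right)} = \left(t - 69\right) \left(R + \frac{1}{14 R}\right) = \left(-69 + t\right) \left(R + \frac{1}{14 R}\right)$)
$-11425 + u{\left(Q{\left(-6,w{\left(U{\left(2,1 \right)} \right)} \right)},-41 \right)} = -11425 + \frac{-69 - 14 + 14 \left(-41\right)^{2} \left(-69 - 14\right)}{14 \left(-41\right)} = -11425 + \frac{1}{14} \left(- \frac{1}{41}\right) \left(-69 - 14 + 14 \cdot 1681 \left(-83\right)\right) = -11425 + \frac{1}{14} \left(- \frac{1}{41}\right) \left(-69 - 14 - 1953322\right) = -11425 + \frac{1}{14} \left(- \frac{1}{41}\right) \left(-1953405\right) = -11425 + \frac{1953405}{574} = - \frac{4604545}{574}$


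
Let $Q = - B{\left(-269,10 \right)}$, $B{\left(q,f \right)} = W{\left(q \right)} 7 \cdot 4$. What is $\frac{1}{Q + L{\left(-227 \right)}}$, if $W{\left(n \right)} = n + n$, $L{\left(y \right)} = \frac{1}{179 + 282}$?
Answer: $\frac{461}{6944505} \approx 6.6383 \cdot 10^{-5}$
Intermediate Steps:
$L{\left(y \right)} = \frac{1}{461}$
$W{\left(n \right)} = 2 n$
$B{\left(q,f \right)} = 56 q$ ($B{\left(q,f \right)} = 2 q 7 \cdot 4 = 14 q 4 = 56 q$)
$Q = 15064$ ($Q = - 56 \left(-269\right) = \left(-1\right) \left(-15064\right) = 15064$)
$\frac{1}{Q + L{\left(-227 \right)}} = \frac{1}{15064 + \frac{1}{461}} = \frac{1}{\frac{6944505}{461}} = \frac{461}{6944505}$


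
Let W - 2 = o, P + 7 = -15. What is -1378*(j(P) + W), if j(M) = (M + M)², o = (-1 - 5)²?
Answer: -2720172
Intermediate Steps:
P = -22 (P = -7 - 15 = -22)
o = 36 (o = (-6)² = 36)
W = 38 (W = 2 + 36 = 38)
j(M) = 4*M² (j(M) = (2*M)² = 4*M²)
-1378*(j(P) + W) = -1378*(4*(-22)² + 38) = -1378*(4*484 + 38) = -1378*(1936 + 38) = -1378*1974 = -2720172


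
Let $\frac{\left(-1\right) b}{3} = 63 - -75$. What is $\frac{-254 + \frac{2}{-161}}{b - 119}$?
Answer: $\frac{40896}{85813} \approx 0.47657$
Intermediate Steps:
$b = -414$ ($b = - 3 \left(63 - -75\right) = - 3 \left(63 + 75\right) = \left(-3\right) 138 = -414$)
$\frac{-254 + \frac{2}{-161}}{b - 119} = \frac{-254 + \frac{2}{-161}}{-414 - 119} = \frac{-254 + 2 \left(- \frac{1}{161}\right)}{-533} = \left(-254 - \frac{2}{161}\right) \left(- \frac{1}{533}\right) = \left(- \frac{40896}{161}\right) \left(- \frac{1}{533}\right) = \frac{40896}{85813}$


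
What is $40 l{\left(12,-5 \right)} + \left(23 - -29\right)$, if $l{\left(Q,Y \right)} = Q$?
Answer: $532$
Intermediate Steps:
$40 l{\left(12,-5 \right)} + \left(23 - -29\right) = 40 \cdot 12 + \left(23 - -29\right) = 480 + \left(23 + 29\right) = 480 + 52 = 532$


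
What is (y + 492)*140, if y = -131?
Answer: 50540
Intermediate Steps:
(y + 492)*140 = (-131 + 492)*140 = 361*140 = 50540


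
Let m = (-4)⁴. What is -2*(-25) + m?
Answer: 306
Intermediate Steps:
m = 256
-2*(-25) + m = -2*(-25) + 256 = 50 + 256 = 306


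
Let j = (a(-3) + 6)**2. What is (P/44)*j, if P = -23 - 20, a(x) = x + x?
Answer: 0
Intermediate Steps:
a(x) = 2*x
j = 0 (j = (2*(-3) + 6)**2 = (-6 + 6)**2 = 0**2 = 0)
P = -43
(P/44)*j = -43/44*0 = 0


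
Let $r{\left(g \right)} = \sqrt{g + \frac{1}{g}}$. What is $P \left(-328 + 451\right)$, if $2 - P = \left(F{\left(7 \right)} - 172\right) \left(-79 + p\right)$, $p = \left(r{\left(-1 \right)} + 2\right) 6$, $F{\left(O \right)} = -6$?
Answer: $-1466652 + 131364 i \sqrt{2} \approx -1.4667 \cdot 10^{6} + 1.8578 \cdot 10^{5} i$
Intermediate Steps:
$p = 12 + 6 i \sqrt{2}$ ($p = \left(\sqrt{-1 + \frac{1}{-1}} + 2\right) 6 = \left(\sqrt{-1 - 1} + 2\right) 6 = \left(\sqrt{-2} + 2\right) 6 = \left(i \sqrt{2} + 2\right) 6 = \left(2 + i \sqrt{2}\right) 6 = 12 + 6 i \sqrt{2} \approx 12.0 + 8.4853 i$)
$P = -11924 + 1068 i \sqrt{2}$ ($P = 2 - \left(-6 - 172\right) \left(-79 + \left(12 + 6 i \sqrt{2}\right)\right) = 2 - - 178 \left(-67 + 6 i \sqrt{2}\right) = 2 - \left(11926 - 1068 i \sqrt{2}\right) = -11924 + 1068 i \sqrt{2} \approx -11924.0 + 1510.4 i$)
$P \left(-328 + 451\right) = \left(-11924 + 1068 i \sqrt{2}\right) \left(-328 + 451\right) = \left(-11924 + 1068 i \sqrt{2}\right) 123 = -1466652 + 131364 i \sqrt{2}$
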